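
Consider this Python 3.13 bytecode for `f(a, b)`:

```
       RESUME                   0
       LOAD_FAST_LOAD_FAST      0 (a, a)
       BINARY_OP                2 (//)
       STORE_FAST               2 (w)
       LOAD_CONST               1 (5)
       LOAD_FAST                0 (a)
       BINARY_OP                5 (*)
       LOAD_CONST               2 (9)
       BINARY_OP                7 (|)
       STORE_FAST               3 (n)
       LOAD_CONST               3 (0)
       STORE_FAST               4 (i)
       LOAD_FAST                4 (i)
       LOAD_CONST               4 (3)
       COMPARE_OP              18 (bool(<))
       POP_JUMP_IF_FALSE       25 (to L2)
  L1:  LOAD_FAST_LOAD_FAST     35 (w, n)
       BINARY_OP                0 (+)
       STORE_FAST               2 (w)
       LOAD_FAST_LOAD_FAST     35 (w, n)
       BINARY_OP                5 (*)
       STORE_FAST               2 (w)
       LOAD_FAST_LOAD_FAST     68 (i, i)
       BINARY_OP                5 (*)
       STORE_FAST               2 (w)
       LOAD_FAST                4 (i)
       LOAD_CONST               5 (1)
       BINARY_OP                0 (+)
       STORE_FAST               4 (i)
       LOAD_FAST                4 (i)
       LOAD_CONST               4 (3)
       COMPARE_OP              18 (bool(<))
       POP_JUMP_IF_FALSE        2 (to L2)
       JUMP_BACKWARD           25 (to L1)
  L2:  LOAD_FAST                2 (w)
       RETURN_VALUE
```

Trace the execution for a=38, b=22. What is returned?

4

LOAD_FAST_LOAD_FAST a,a → push 38,38
BINARY_OP // → 38 // 38 = 1
STORE_FAST w → w=1
LOAD_CONST → push 5
LOAD_FAST a → push 38
BINARY_OP * → 5 * 38 = 190
LOAD_CONST → push 9
BINARY_OP | → 190 | 9 = 191
STORE_FAST n → n=191
LOAD_CONST → push 0
STORE_FAST i → i=0
LOAD_FAST i → push 0
LOAD_CONST → push 3
COMPARE_OP bool(<) → 0 vs 3 = True
POP_JUMP_IF_FALSE → pop True; no jump
LOAD_FAST_LOAD_FAST w,n → push 1,191
BINARY_OP + → 1 + 191 = 192
STORE_FAST w → w=192
LOAD_FAST_LOAD_FAST w,n → push 192,191
BINARY_OP * → 192 * 191 = 36672
STORE_FAST w → w=36672
LOAD_FAST_LOAD_FAST i,i → push 0,0
BINARY_OP * → 0 * 0 = 0
STORE_FAST w → w=0
LOAD_FAST i → push 0
LOAD_CONST → push 1
BINARY_OP + → 0 + 1 = 1
STORE_FAST i → i=1
LOAD_FAST i → push 1
LOAD_CONST → push 3
COMPARE_OP bool(<) → 1 vs 3 = True
POP_JUMP_IF_FALSE → pop True; no jump
LOAD_FAST_LOAD_FAST w,n → push 0,191
BINARY_OP + → 0 + 191 = 191
STORE_FAST w → w=191
LOAD_FAST_LOAD_FAST w,n → push 191,191
BINARY_OP * → 191 * 191 = 36481
STORE_FAST w → w=36481
LOAD_FAST_LOAD_FAST i,i → push 1,1
BINARY_OP * → 1 * 1 = 1
STORE_FAST w → w=1
LOAD_FAST i → push 1
LOAD_CONST → push 1
BINARY_OP + → 1 + 1 = 2
STORE_FAST i → i=2
LOAD_FAST i → push 2
LOAD_CONST → push 3
COMPARE_OP bool(<) → 2 vs 3 = True
POP_JUMP_IF_FALSE → pop True; no jump
LOAD_FAST_LOAD_FAST w,n → push 1,191
BINARY_OP + → 1 + 191 = 192
STORE_FAST w → w=192
LOAD_FAST_LOAD_FAST w,n → push 192,191
BINARY_OP * → 192 * 191 = 36672
STORE_FAST w → w=36672
LOAD_FAST_LOAD_FAST i,i → push 2,2
BINARY_OP * → 2 * 2 = 4
STORE_FAST w → w=4
LOAD_FAST i → push 2
LOAD_CONST → push 1
BINARY_OP + → 2 + 1 = 3
STORE_FAST i → i=3
LOAD_FAST i → push 3
LOAD_CONST → push 3
COMPARE_OP bool(<) → 3 vs 3 = False
POP_JUMP_IF_FALSE → pop False; jump
LOAD_FAST w → push 4
RETURN_VALUE → return 4.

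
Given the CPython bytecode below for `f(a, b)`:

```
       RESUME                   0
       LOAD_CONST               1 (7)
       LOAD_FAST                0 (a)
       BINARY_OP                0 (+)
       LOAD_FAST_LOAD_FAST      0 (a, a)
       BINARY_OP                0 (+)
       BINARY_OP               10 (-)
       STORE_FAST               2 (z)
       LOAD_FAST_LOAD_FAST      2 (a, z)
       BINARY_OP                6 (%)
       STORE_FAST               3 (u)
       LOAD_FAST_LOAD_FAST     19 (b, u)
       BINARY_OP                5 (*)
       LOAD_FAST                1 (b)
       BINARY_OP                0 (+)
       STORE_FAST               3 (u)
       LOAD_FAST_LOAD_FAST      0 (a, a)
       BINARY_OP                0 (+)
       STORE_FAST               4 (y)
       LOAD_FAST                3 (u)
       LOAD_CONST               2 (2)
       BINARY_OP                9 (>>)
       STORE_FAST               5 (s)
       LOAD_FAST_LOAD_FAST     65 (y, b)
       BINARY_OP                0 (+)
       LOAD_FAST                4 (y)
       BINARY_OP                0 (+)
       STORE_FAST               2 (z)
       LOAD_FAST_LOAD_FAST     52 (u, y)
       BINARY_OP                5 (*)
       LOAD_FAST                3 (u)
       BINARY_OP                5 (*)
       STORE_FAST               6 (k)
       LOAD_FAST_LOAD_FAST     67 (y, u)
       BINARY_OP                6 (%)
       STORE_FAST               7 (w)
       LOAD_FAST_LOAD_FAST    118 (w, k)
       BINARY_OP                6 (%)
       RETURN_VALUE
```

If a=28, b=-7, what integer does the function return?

LOAD_CONST → push 7. Stack: [7]
LOAD_FAST a → push 28. Stack: [7, 28]
BINARY_OP + → 7 + 28 = 35. Stack: [35]
LOAD_FAST_LOAD_FAST a,a → push 28,28. Stack: [35, 28, 28]
BINARY_OP + → 28 + 28 = 56. Stack: [35, 56]
BINARY_OP - → 35 - 56 = -21. Stack: [-21]
STORE_FAST z → z=-21. Stack: []
LOAD_FAST_LOAD_FAST a,z → push 28,-21. Stack: [28, -21]
BINARY_OP % → 28 % -21 = -14. Stack: [-14]
STORE_FAST u → u=-14. Stack: []
LOAD_FAST_LOAD_FAST b,u → push -7,-14. Stack: [-7, -14]
BINARY_OP * → -7 * -14 = 98. Stack: [98]
LOAD_FAST b → push -7. Stack: [98, -7]
BINARY_OP + → 98 + -7 = 91. Stack: [91]
STORE_FAST u → u=91. Stack: []
LOAD_FAST_LOAD_FAST a,a → push 28,28. Stack: [28, 28]
BINARY_OP + → 28 + 28 = 56. Stack: [56]
STORE_FAST y → y=56. Stack: []
LOAD_FAST u → push 91. Stack: [91]
LOAD_CONST → push 2. Stack: [91, 2]
BINARY_OP >> → 91 >> 2 = 22. Stack: [22]
STORE_FAST s → s=22. Stack: []
LOAD_FAST_LOAD_FAST y,b → push 56,-7. Stack: [56, -7]
BINARY_OP + → 56 + -7 = 49. Stack: [49]
LOAD_FAST y → push 56. Stack: [49, 56]
BINARY_OP + → 49 + 56 = 105. Stack: [105]
STORE_FAST z → z=105. Stack: []
LOAD_FAST_LOAD_FAST u,y → push 91,56. Stack: [91, 56]
BINARY_OP * → 91 * 56 = 5096. Stack: [5096]
LOAD_FAST u → push 91. Stack: [5096, 91]
BINARY_OP * → 5096 * 91 = 463736. Stack: [463736]
STORE_FAST k → k=463736. Stack: []
LOAD_FAST_LOAD_FAST y,u → push 56,91. Stack: [56, 91]
BINARY_OP % → 56 % 91 = 56. Stack: [56]
STORE_FAST w → w=56. Stack: []
LOAD_FAST_LOAD_FAST w,k → push 56,463736. Stack: [56, 463736]
BINARY_OP % → 56 % 463736 = 56. Stack: [56]
RETURN_VALUE → return 56.

56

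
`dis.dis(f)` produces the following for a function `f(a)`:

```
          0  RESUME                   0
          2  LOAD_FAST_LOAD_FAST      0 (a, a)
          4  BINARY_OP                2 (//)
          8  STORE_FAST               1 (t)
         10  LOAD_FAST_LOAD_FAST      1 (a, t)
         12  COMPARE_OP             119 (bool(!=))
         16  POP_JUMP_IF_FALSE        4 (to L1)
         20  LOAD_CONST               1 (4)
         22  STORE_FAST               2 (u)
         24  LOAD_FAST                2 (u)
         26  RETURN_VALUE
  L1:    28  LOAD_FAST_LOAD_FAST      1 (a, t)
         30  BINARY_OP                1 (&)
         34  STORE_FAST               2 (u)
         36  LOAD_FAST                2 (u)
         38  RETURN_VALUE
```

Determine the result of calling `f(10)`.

LOAD_FAST_LOAD_FAST a,a → push 10,10. Stack: [10, 10]
BINARY_OP // → 10 // 10 = 1. Stack: [1]
STORE_FAST t → t=1. Stack: []
LOAD_FAST_LOAD_FAST a,t → push 10,1. Stack: [10, 1]
COMPARE_OP bool(!=) → 10 vs 1 = True. Stack: [True]
POP_JUMP_IF_FALSE → pop True; no jump. Stack: []
LOAD_CONST → push 4. Stack: [4]
STORE_FAST u → u=4. Stack: []
LOAD_FAST u → push 4. Stack: [4]
RETURN_VALUE → return 4.

4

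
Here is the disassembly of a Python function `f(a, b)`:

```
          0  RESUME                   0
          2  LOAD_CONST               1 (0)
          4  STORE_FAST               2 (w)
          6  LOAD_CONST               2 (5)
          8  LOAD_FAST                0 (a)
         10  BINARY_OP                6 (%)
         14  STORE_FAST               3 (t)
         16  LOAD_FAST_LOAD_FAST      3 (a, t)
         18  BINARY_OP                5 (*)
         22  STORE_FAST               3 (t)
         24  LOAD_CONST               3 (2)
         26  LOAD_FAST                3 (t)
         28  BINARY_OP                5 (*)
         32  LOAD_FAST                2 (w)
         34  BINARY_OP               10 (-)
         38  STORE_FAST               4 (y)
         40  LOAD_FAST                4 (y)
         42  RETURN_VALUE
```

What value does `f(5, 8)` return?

LOAD_CONST → push 0. Stack: [0]
STORE_FAST w → w=0. Stack: []
LOAD_CONST → push 5. Stack: [5]
LOAD_FAST a → push 5. Stack: [5, 5]
BINARY_OP % → 5 % 5 = 0. Stack: [0]
STORE_FAST t → t=0. Stack: []
LOAD_FAST_LOAD_FAST a,t → push 5,0. Stack: [5, 0]
BINARY_OP * → 5 * 0 = 0. Stack: [0]
STORE_FAST t → t=0. Stack: []
LOAD_CONST → push 2. Stack: [2]
LOAD_FAST t → push 0. Stack: [2, 0]
BINARY_OP * → 2 * 0 = 0. Stack: [0]
LOAD_FAST w → push 0. Stack: [0, 0]
BINARY_OP - → 0 - 0 = 0. Stack: [0]
STORE_FAST y → y=0. Stack: []
LOAD_FAST y → push 0. Stack: [0]
RETURN_VALUE → return 0.

0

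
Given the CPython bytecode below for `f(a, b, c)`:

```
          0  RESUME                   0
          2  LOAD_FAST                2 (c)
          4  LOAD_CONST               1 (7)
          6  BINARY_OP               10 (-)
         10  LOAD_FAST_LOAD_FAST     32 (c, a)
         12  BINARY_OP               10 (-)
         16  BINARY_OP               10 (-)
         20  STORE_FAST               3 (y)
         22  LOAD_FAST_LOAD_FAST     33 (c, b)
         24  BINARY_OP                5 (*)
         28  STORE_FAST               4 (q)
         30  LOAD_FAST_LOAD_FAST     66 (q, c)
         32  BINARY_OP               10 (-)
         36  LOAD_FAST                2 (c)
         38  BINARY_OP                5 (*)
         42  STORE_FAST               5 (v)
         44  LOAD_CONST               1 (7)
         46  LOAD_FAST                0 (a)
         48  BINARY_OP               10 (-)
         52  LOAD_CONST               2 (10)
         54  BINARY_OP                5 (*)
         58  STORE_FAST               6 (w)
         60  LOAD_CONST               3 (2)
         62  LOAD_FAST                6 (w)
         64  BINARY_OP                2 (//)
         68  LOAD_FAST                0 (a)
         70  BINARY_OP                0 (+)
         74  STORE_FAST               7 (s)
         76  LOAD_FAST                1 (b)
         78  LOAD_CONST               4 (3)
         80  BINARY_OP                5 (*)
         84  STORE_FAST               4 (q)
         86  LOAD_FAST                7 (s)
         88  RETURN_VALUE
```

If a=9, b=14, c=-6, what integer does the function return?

8

LOAD_FAST c → push -6. Stack: [-6]
LOAD_CONST → push 7. Stack: [-6, 7]
BINARY_OP - → -6 - 7 = -13. Stack: [-13]
LOAD_FAST_LOAD_FAST c,a → push -6,9. Stack: [-13, -6, 9]
BINARY_OP - → -6 - 9 = -15. Stack: [-13, -15]
BINARY_OP - → -13 - -15 = 2. Stack: [2]
STORE_FAST y → y=2. Stack: []
LOAD_FAST_LOAD_FAST c,b → push -6,14. Stack: [-6, 14]
BINARY_OP * → -6 * 14 = -84. Stack: [-84]
STORE_FAST q → q=-84. Stack: []
LOAD_FAST_LOAD_FAST q,c → push -84,-6. Stack: [-84, -6]
BINARY_OP - → -84 - -6 = -78. Stack: [-78]
LOAD_FAST c → push -6. Stack: [-78, -6]
BINARY_OP * → -78 * -6 = 468. Stack: [468]
STORE_FAST v → v=468. Stack: []
LOAD_CONST → push 7. Stack: [7]
LOAD_FAST a → push 9. Stack: [7, 9]
BINARY_OP - → 7 - 9 = -2. Stack: [-2]
LOAD_CONST → push 10. Stack: [-2, 10]
BINARY_OP * → -2 * 10 = -20. Stack: [-20]
STORE_FAST w → w=-20. Stack: []
LOAD_CONST → push 2. Stack: [2]
LOAD_FAST w → push -20. Stack: [2, -20]
BINARY_OP // → 2 // -20 = -1. Stack: [-1]
LOAD_FAST a → push 9. Stack: [-1, 9]
BINARY_OP + → -1 + 9 = 8. Stack: [8]
STORE_FAST s → s=8. Stack: []
LOAD_FAST b → push 14. Stack: [14]
LOAD_CONST → push 3. Stack: [14, 3]
BINARY_OP * → 14 * 3 = 42. Stack: [42]
STORE_FAST q → q=42. Stack: []
LOAD_FAST s → push 8. Stack: [8]
RETURN_VALUE → return 8.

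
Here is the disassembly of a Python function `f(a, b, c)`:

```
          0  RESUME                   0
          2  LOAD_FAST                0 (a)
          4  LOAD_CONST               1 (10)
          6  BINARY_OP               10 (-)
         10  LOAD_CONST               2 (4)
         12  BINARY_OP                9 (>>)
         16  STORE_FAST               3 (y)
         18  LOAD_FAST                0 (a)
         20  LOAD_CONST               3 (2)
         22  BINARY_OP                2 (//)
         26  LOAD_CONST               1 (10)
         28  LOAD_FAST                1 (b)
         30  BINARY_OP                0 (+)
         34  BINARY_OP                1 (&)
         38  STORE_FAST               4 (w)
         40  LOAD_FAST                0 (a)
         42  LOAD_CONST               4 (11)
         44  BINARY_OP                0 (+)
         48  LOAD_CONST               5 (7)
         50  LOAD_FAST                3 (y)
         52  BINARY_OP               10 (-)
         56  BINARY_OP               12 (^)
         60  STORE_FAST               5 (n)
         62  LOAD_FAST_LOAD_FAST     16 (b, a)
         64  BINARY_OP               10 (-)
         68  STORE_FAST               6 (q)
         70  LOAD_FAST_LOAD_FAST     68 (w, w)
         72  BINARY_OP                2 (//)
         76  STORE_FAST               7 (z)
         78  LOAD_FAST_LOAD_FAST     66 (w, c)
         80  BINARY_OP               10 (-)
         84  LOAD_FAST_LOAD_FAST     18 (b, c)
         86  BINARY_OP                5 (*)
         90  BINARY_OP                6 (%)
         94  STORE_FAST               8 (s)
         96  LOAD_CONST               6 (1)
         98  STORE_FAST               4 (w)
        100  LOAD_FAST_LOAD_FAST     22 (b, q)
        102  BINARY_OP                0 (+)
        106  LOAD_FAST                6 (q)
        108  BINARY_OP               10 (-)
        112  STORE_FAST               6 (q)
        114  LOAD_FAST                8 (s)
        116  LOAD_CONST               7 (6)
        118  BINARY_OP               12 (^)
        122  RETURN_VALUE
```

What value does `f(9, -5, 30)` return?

-32

LOAD_FAST a → push 9. Stack: [9]
LOAD_CONST → push 10. Stack: [9, 10]
BINARY_OP - → 9 - 10 = -1. Stack: [-1]
LOAD_CONST → push 4. Stack: [-1, 4]
BINARY_OP >> → -1 >> 4 = -1. Stack: [-1]
STORE_FAST y → y=-1. Stack: []
LOAD_FAST a → push 9. Stack: [9]
LOAD_CONST → push 2. Stack: [9, 2]
BINARY_OP // → 9 // 2 = 4. Stack: [4]
LOAD_CONST → push 10. Stack: [4, 10]
LOAD_FAST b → push -5. Stack: [4, 10, -5]
BINARY_OP + → 10 + -5 = 5. Stack: [4, 5]
BINARY_OP & → 4 & 5 = 4. Stack: [4]
STORE_FAST w → w=4. Stack: []
LOAD_FAST a → push 9. Stack: [9]
LOAD_CONST → push 11. Stack: [9, 11]
BINARY_OP + → 9 + 11 = 20. Stack: [20]
LOAD_CONST → push 7. Stack: [20, 7]
LOAD_FAST y → push -1. Stack: [20, 7, -1]
BINARY_OP - → 7 - -1 = 8. Stack: [20, 8]
BINARY_OP ^ → 20 ^ 8 = 28. Stack: [28]
STORE_FAST n → n=28. Stack: []
LOAD_FAST_LOAD_FAST b,a → push -5,9. Stack: [-5, 9]
BINARY_OP - → -5 - 9 = -14. Stack: [-14]
STORE_FAST q → q=-14. Stack: []
LOAD_FAST_LOAD_FAST w,w → push 4,4. Stack: [4, 4]
BINARY_OP // → 4 // 4 = 1. Stack: [1]
STORE_FAST z → z=1. Stack: []
LOAD_FAST_LOAD_FAST w,c → push 4,30. Stack: [4, 30]
BINARY_OP - → 4 - 30 = -26. Stack: [-26]
LOAD_FAST_LOAD_FAST b,c → push -5,30. Stack: [-26, -5, 30]
BINARY_OP * → -5 * 30 = -150. Stack: [-26, -150]
BINARY_OP % → -26 % -150 = -26. Stack: [-26]
STORE_FAST s → s=-26. Stack: []
LOAD_CONST → push 1. Stack: [1]
STORE_FAST w → w=1. Stack: []
LOAD_FAST_LOAD_FAST b,q → push -5,-14. Stack: [-5, -14]
BINARY_OP + → -5 + -14 = -19. Stack: [-19]
LOAD_FAST q → push -14. Stack: [-19, -14]
BINARY_OP - → -19 - -14 = -5. Stack: [-5]
STORE_FAST q → q=-5. Stack: []
LOAD_FAST s → push -26. Stack: [-26]
LOAD_CONST → push 6. Stack: [-26, 6]
BINARY_OP ^ → -26 ^ 6 = -32. Stack: [-32]
RETURN_VALUE → return -32.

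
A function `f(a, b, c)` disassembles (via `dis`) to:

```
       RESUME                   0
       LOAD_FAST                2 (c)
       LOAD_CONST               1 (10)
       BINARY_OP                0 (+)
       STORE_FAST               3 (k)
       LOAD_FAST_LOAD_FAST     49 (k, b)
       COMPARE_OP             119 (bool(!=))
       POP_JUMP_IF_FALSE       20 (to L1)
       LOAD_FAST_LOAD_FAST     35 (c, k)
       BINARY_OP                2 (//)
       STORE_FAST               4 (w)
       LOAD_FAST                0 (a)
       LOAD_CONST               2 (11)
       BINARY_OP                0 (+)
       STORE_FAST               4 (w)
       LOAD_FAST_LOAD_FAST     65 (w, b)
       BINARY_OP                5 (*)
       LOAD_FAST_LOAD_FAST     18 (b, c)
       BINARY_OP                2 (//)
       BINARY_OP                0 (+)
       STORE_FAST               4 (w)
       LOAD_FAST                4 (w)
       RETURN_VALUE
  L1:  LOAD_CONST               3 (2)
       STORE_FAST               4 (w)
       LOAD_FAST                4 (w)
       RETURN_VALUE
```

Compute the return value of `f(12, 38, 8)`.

LOAD_FAST c → push 8. Stack: [8]
LOAD_CONST → push 10. Stack: [8, 10]
BINARY_OP + → 8 + 10 = 18. Stack: [18]
STORE_FAST k → k=18. Stack: []
LOAD_FAST_LOAD_FAST k,b → push 18,38. Stack: [18, 38]
COMPARE_OP bool(!=) → 18 vs 38 = True. Stack: [True]
POP_JUMP_IF_FALSE → pop True; no jump. Stack: []
LOAD_FAST_LOAD_FAST c,k → push 8,18. Stack: [8, 18]
BINARY_OP // → 8 // 18 = 0. Stack: [0]
STORE_FAST w → w=0. Stack: []
LOAD_FAST a → push 12. Stack: [12]
LOAD_CONST → push 11. Stack: [12, 11]
BINARY_OP + → 12 + 11 = 23. Stack: [23]
STORE_FAST w → w=23. Stack: []
LOAD_FAST_LOAD_FAST w,b → push 23,38. Stack: [23, 38]
BINARY_OP * → 23 * 38 = 874. Stack: [874]
LOAD_FAST_LOAD_FAST b,c → push 38,8. Stack: [874, 38, 8]
BINARY_OP // → 38 // 8 = 4. Stack: [874, 4]
BINARY_OP + → 874 + 4 = 878. Stack: [878]
STORE_FAST w → w=878. Stack: []
LOAD_FAST w → push 878. Stack: [878]
RETURN_VALUE → return 878.

878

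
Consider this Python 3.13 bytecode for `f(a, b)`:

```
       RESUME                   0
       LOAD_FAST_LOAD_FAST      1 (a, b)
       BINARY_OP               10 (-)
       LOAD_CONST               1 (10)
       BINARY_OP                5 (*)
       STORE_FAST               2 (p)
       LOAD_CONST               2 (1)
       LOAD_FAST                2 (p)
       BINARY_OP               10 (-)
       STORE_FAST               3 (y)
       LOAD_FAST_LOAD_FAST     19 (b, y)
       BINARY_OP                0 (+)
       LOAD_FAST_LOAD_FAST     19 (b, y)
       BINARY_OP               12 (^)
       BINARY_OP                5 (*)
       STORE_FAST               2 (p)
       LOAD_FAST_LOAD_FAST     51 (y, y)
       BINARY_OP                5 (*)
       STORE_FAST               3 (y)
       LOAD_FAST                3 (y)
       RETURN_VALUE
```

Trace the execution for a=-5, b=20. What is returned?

63001

LOAD_FAST_LOAD_FAST a,b → push -5,20. Stack: [-5, 20]
BINARY_OP - → -5 - 20 = -25. Stack: [-25]
LOAD_CONST → push 10. Stack: [-25, 10]
BINARY_OP * → -25 * 10 = -250. Stack: [-250]
STORE_FAST p → p=-250. Stack: []
LOAD_CONST → push 1. Stack: [1]
LOAD_FAST p → push -250. Stack: [1, -250]
BINARY_OP - → 1 - -250 = 251. Stack: [251]
STORE_FAST y → y=251. Stack: []
LOAD_FAST_LOAD_FAST b,y → push 20,251. Stack: [20, 251]
BINARY_OP + → 20 + 251 = 271. Stack: [271]
LOAD_FAST_LOAD_FAST b,y → push 20,251. Stack: [271, 20, 251]
BINARY_OP ^ → 20 ^ 251 = 239. Stack: [271, 239]
BINARY_OP * → 271 * 239 = 64769. Stack: [64769]
STORE_FAST p → p=64769. Stack: []
LOAD_FAST_LOAD_FAST y,y → push 251,251. Stack: [251, 251]
BINARY_OP * → 251 * 251 = 63001. Stack: [63001]
STORE_FAST y → y=63001. Stack: []
LOAD_FAST y → push 63001. Stack: [63001]
RETURN_VALUE → return 63001.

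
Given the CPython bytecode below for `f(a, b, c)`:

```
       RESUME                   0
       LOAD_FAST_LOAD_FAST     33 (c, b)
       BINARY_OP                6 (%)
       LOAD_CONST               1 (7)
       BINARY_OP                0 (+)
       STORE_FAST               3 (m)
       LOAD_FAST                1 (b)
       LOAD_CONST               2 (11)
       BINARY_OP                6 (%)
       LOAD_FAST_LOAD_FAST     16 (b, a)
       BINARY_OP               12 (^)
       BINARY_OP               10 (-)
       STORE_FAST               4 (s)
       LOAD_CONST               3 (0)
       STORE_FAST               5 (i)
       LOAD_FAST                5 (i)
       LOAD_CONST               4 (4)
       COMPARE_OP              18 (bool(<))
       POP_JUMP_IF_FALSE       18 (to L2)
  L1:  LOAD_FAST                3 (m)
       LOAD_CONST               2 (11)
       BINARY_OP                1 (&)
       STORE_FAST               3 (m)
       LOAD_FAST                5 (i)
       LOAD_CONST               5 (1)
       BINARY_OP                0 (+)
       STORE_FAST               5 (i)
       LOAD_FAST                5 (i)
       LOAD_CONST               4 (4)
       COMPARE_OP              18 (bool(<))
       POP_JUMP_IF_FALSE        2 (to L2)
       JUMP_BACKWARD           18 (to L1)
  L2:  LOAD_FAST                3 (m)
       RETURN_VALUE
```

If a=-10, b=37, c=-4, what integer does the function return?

8

LOAD_FAST_LOAD_FAST c,b → push -4,37
BINARY_OP % → -4 % 37 = 33
LOAD_CONST → push 7
BINARY_OP + → 33 + 7 = 40
STORE_FAST m → m=40
LOAD_FAST b → push 37
LOAD_CONST → push 11
BINARY_OP % → 37 % 11 = 4
LOAD_FAST_LOAD_FAST b,a → push 37,-10
BINARY_OP ^ → 37 ^ -10 = -45
BINARY_OP - → 4 - -45 = 49
STORE_FAST s → s=49
LOAD_CONST → push 0
STORE_FAST i → i=0
LOAD_FAST i → push 0
LOAD_CONST → push 4
COMPARE_OP bool(<) → 0 vs 4 = True
POP_JUMP_IF_FALSE → pop True; no jump
LOAD_FAST m → push 40
LOAD_CONST → push 11
BINARY_OP & → 40 & 11 = 8
STORE_FAST m → m=8
LOAD_FAST i → push 0
LOAD_CONST → push 1
BINARY_OP + → 0 + 1 = 1
STORE_FAST i → i=1
LOAD_FAST i → push 1
LOAD_CONST → push 4
COMPARE_OP bool(<) → 1 vs 4 = True
POP_JUMP_IF_FALSE → pop True; no jump
LOAD_FAST m → push 8
LOAD_CONST → push 11
BINARY_OP & → 8 & 11 = 8
STORE_FAST m → m=8
LOAD_FAST i → push 1
LOAD_CONST → push 1
BINARY_OP + → 1 + 1 = 2
STORE_FAST i → i=2
LOAD_FAST i → push 2
LOAD_CONST → push 4
COMPARE_OP bool(<) → 2 vs 4 = True
POP_JUMP_IF_FALSE → pop True; no jump
LOAD_FAST m → push 8
LOAD_CONST → push 11
BINARY_OP & → 8 & 11 = 8
STORE_FAST m → m=8
LOAD_FAST i → push 2
LOAD_CONST → push 1
BINARY_OP + → 2 + 1 = 3
STORE_FAST i → i=3
LOAD_FAST i → push 3
LOAD_CONST → push 4
COMPARE_OP bool(<) → 3 vs 4 = True
POP_JUMP_IF_FALSE → pop True; no jump
LOAD_FAST m → push 8
LOAD_CONST → push 11
BINARY_OP & → 8 & 11 = 8
STORE_FAST m → m=8
LOAD_FAST i → push 3
LOAD_CONST → push 1
BINARY_OP + → 3 + 1 = 4
STORE_FAST i → i=4
LOAD_FAST i → push 4
LOAD_CONST → push 4
COMPARE_OP bool(<) → 4 vs 4 = False
POP_JUMP_IF_FALSE → pop False; jump
LOAD_FAST m → push 8
RETURN_VALUE → return 8.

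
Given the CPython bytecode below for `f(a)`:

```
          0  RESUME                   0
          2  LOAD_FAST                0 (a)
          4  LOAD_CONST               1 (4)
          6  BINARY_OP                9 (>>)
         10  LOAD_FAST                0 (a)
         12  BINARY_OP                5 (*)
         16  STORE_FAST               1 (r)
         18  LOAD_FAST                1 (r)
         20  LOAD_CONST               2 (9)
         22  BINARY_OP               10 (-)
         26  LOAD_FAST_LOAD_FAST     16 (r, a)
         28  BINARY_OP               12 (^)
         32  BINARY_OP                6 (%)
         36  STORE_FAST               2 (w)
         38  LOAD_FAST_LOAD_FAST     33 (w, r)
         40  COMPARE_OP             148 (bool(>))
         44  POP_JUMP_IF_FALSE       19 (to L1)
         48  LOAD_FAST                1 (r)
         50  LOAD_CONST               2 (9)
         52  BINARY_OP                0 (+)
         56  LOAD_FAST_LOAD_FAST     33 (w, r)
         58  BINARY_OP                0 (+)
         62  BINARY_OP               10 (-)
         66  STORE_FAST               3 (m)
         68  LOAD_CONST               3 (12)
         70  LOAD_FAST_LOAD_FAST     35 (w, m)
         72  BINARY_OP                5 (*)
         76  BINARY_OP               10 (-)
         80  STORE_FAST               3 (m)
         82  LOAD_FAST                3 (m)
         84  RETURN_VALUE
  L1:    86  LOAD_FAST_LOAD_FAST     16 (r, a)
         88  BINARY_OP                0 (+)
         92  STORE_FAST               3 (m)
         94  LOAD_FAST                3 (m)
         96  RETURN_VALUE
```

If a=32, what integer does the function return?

LOAD_FAST a → push 32. Stack: [32]
LOAD_CONST → push 4. Stack: [32, 4]
BINARY_OP >> → 32 >> 4 = 2. Stack: [2]
LOAD_FAST a → push 32. Stack: [2, 32]
BINARY_OP * → 2 * 32 = 64. Stack: [64]
STORE_FAST r → r=64. Stack: []
LOAD_FAST r → push 64. Stack: [64]
LOAD_CONST → push 9. Stack: [64, 9]
BINARY_OP - → 64 - 9 = 55. Stack: [55]
LOAD_FAST_LOAD_FAST r,a → push 64,32. Stack: [55, 64, 32]
BINARY_OP ^ → 64 ^ 32 = 96. Stack: [55, 96]
BINARY_OP % → 55 % 96 = 55. Stack: [55]
STORE_FAST w → w=55. Stack: []
LOAD_FAST_LOAD_FAST w,r → push 55,64. Stack: [55, 64]
COMPARE_OP bool(>) → 55 vs 64 = False. Stack: [False]
POP_JUMP_IF_FALSE → pop False; jump. Stack: []
LOAD_FAST_LOAD_FAST r,a → push 64,32. Stack: [64, 32]
BINARY_OP + → 64 + 32 = 96. Stack: [96]
STORE_FAST m → m=96. Stack: []
LOAD_FAST m → push 96. Stack: [96]
RETURN_VALUE → return 96.

96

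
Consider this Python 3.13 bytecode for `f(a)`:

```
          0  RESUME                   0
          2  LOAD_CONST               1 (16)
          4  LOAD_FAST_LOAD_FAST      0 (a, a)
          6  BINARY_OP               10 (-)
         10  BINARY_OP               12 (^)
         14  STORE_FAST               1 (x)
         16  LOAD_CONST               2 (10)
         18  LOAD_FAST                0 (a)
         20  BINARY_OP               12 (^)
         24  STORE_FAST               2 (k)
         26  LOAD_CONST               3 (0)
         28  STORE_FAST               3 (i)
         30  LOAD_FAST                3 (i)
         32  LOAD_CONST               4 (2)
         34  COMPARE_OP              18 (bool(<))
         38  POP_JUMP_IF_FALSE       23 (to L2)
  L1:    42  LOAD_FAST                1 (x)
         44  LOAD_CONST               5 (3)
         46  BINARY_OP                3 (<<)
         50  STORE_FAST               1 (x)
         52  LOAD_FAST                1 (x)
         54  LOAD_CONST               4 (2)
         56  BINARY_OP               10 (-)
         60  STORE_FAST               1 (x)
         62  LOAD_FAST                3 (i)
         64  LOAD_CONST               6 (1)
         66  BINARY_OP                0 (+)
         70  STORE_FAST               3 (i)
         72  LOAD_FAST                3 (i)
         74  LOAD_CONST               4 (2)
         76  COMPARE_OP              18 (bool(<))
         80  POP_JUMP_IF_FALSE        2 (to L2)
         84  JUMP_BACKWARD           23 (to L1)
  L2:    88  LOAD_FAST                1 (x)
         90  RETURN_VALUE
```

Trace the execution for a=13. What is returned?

1006

LOAD_CONST → push 16. Stack: [16]
LOAD_FAST_LOAD_FAST a,a → push 13,13. Stack: [16, 13, 13]
BINARY_OP - → 13 - 13 = 0. Stack: [16, 0]
BINARY_OP ^ → 16 ^ 0 = 16. Stack: [16]
STORE_FAST x → x=16. Stack: []
LOAD_CONST → push 10. Stack: [10]
LOAD_FAST a → push 13. Stack: [10, 13]
BINARY_OP ^ → 10 ^ 13 = 7. Stack: [7]
STORE_FAST k → k=7. Stack: []
LOAD_CONST → push 0. Stack: [0]
STORE_FAST i → i=0. Stack: []
LOAD_FAST i → push 0. Stack: [0]
LOAD_CONST → push 2. Stack: [0, 2]
COMPARE_OP bool(<) → 0 vs 2 = True. Stack: [True]
POP_JUMP_IF_FALSE → pop True; no jump. Stack: []
LOAD_FAST x → push 16. Stack: [16]
LOAD_CONST → push 3. Stack: [16, 3]
BINARY_OP << → 16 << 3 = 128. Stack: [128]
STORE_FAST x → x=128. Stack: []
LOAD_FAST x → push 128. Stack: [128]
LOAD_CONST → push 2. Stack: [128, 2]
BINARY_OP - → 128 - 2 = 126. Stack: [126]
STORE_FAST x → x=126. Stack: []
LOAD_FAST i → push 0. Stack: [0]
LOAD_CONST → push 1. Stack: [0, 1]
BINARY_OP + → 0 + 1 = 1. Stack: [1]
STORE_FAST i → i=1. Stack: []
LOAD_FAST i → push 1. Stack: [1]
LOAD_CONST → push 2. Stack: [1, 2]
COMPARE_OP bool(<) → 1 vs 2 = True. Stack: [True]
POP_JUMP_IF_FALSE → pop True; no jump. Stack: []
LOAD_FAST x → push 126. Stack: [126]
LOAD_CONST → push 3. Stack: [126, 3]
BINARY_OP << → 126 << 3 = 1008. Stack: [1008]
STORE_FAST x → x=1008. Stack: []
LOAD_FAST x → push 1008. Stack: [1008]
LOAD_CONST → push 2. Stack: [1008, 2]
BINARY_OP - → 1008 - 2 = 1006. Stack: [1006]
STORE_FAST x → x=1006. Stack: []
LOAD_FAST i → push 1. Stack: [1]
LOAD_CONST → push 1. Stack: [1, 1]
BINARY_OP + → 1 + 1 = 2. Stack: [2]
STORE_FAST i → i=2. Stack: []
LOAD_FAST i → push 2. Stack: [2]
LOAD_CONST → push 2. Stack: [2, 2]
COMPARE_OP bool(<) → 2 vs 2 = False. Stack: [False]
POP_JUMP_IF_FALSE → pop False; jump. Stack: []
LOAD_FAST x → push 1006. Stack: [1006]
RETURN_VALUE → return 1006.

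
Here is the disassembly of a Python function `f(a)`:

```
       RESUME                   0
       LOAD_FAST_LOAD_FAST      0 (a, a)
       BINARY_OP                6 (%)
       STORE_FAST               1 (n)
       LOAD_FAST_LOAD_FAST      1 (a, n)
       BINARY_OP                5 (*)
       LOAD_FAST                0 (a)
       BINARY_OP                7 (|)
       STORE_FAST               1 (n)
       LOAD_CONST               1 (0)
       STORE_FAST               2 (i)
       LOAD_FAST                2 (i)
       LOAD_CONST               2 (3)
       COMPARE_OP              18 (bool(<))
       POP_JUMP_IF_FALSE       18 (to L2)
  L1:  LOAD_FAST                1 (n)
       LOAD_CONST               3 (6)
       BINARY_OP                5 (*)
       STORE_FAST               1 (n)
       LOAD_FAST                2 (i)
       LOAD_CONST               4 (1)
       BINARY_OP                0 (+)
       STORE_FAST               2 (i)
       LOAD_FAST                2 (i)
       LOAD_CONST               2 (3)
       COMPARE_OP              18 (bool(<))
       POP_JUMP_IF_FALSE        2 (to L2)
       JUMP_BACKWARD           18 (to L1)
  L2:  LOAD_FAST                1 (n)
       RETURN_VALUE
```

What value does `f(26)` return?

LOAD_FAST_LOAD_FAST a,a → push 26,26. Stack: [26, 26]
BINARY_OP % → 26 % 26 = 0. Stack: [0]
STORE_FAST n → n=0. Stack: []
LOAD_FAST_LOAD_FAST a,n → push 26,0. Stack: [26, 0]
BINARY_OP * → 26 * 0 = 0. Stack: [0]
LOAD_FAST a → push 26. Stack: [0, 26]
BINARY_OP | → 0 | 26 = 26. Stack: [26]
STORE_FAST n → n=26. Stack: []
LOAD_CONST → push 0. Stack: [0]
STORE_FAST i → i=0. Stack: []
LOAD_FAST i → push 0. Stack: [0]
LOAD_CONST → push 3. Stack: [0, 3]
COMPARE_OP bool(<) → 0 vs 3 = True. Stack: [True]
POP_JUMP_IF_FALSE → pop True; no jump. Stack: []
LOAD_FAST n → push 26. Stack: [26]
LOAD_CONST → push 6. Stack: [26, 6]
BINARY_OP * → 26 * 6 = 156. Stack: [156]
STORE_FAST n → n=156. Stack: []
LOAD_FAST i → push 0. Stack: [0]
LOAD_CONST → push 1. Stack: [0, 1]
BINARY_OP + → 0 + 1 = 1. Stack: [1]
STORE_FAST i → i=1. Stack: []
LOAD_FAST i → push 1. Stack: [1]
LOAD_CONST → push 3. Stack: [1, 3]
COMPARE_OP bool(<) → 1 vs 3 = True. Stack: [True]
POP_JUMP_IF_FALSE → pop True; no jump. Stack: []
LOAD_FAST n → push 156. Stack: [156]
LOAD_CONST → push 6. Stack: [156, 6]
BINARY_OP * → 156 * 6 = 936. Stack: [936]
STORE_FAST n → n=936. Stack: []
LOAD_FAST i → push 1. Stack: [1]
LOAD_CONST → push 1. Stack: [1, 1]
BINARY_OP + → 1 + 1 = 2. Stack: [2]
STORE_FAST i → i=2. Stack: []
LOAD_FAST i → push 2. Stack: [2]
LOAD_CONST → push 3. Stack: [2, 3]
COMPARE_OP bool(<) → 2 vs 3 = True. Stack: [True]
POP_JUMP_IF_FALSE → pop True; no jump. Stack: []
LOAD_FAST n → push 936. Stack: [936]
LOAD_CONST → push 6. Stack: [936, 6]
BINARY_OP * → 936 * 6 = 5616. Stack: [5616]
STORE_FAST n → n=5616. Stack: []
LOAD_FAST i → push 2. Stack: [2]
LOAD_CONST → push 1. Stack: [2, 1]
BINARY_OP + → 2 + 1 = 3. Stack: [3]
STORE_FAST i → i=3. Stack: []
LOAD_FAST i → push 3. Stack: [3]
LOAD_CONST → push 3. Stack: [3, 3]
COMPARE_OP bool(<) → 3 vs 3 = False. Stack: [False]
POP_JUMP_IF_FALSE → pop False; jump. Stack: []
LOAD_FAST n → push 5616. Stack: [5616]
RETURN_VALUE → return 5616.

5616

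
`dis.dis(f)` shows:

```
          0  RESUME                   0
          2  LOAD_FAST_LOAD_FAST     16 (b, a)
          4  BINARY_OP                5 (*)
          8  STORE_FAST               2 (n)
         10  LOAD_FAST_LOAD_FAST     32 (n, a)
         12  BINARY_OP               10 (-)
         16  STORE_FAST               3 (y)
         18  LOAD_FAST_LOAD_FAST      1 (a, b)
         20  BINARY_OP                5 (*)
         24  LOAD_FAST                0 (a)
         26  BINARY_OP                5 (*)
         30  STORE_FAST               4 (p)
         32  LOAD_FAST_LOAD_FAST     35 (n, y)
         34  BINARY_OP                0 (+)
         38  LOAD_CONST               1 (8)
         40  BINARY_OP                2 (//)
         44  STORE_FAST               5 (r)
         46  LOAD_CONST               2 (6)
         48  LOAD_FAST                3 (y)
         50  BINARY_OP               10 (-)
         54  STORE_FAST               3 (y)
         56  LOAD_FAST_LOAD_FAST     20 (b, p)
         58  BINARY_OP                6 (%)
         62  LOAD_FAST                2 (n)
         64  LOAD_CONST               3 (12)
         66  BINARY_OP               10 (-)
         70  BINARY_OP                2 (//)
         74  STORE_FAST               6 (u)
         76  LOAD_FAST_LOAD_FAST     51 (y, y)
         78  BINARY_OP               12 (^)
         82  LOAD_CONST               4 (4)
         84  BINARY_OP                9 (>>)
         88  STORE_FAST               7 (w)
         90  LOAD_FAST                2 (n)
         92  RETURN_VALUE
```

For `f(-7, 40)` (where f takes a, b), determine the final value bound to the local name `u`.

LOAD_FAST_LOAD_FAST b,a → push 40,-7. Stack: [40, -7]
BINARY_OP * → 40 * -7 = -280. Stack: [-280]
STORE_FAST n → n=-280. Stack: []
LOAD_FAST_LOAD_FAST n,a → push -280,-7. Stack: [-280, -7]
BINARY_OP - → -280 - -7 = -273. Stack: [-273]
STORE_FAST y → y=-273. Stack: []
LOAD_FAST_LOAD_FAST a,b → push -7,40. Stack: [-7, 40]
BINARY_OP * → -7 * 40 = -280. Stack: [-280]
LOAD_FAST a → push -7. Stack: [-280, -7]
BINARY_OP * → -280 * -7 = 1960. Stack: [1960]
STORE_FAST p → p=1960. Stack: []
LOAD_FAST_LOAD_FAST n,y → push -280,-273. Stack: [-280, -273]
BINARY_OP + → -280 + -273 = -553. Stack: [-553]
LOAD_CONST → push 8. Stack: [-553, 8]
BINARY_OP // → -553 // 8 = -70. Stack: [-70]
STORE_FAST r → r=-70. Stack: []
LOAD_CONST → push 6. Stack: [6]
LOAD_FAST y → push -273. Stack: [6, -273]
BINARY_OP - → 6 - -273 = 279. Stack: [279]
STORE_FAST y → y=279. Stack: []
LOAD_FAST_LOAD_FAST b,p → push 40,1960. Stack: [40, 1960]
BINARY_OP % → 40 % 1960 = 40. Stack: [40]
LOAD_FAST n → push -280. Stack: [40, -280]
LOAD_CONST → push 12. Stack: [40, -280, 12]
BINARY_OP - → -280 - 12 = -292. Stack: [40, -292]
BINARY_OP // → 40 // -292 = -1. Stack: [-1]
STORE_FAST u → u=-1. Stack: []
LOAD_FAST_LOAD_FAST y,y → push 279,279. Stack: [279, 279]
BINARY_OP ^ → 279 ^ 279 = 0. Stack: [0]
LOAD_CONST → push 4. Stack: [0, 4]
BINARY_OP >> → 0 >> 4 = 0. Stack: [0]
STORE_FAST w → w=0. Stack: []
LOAD_FAST n → push -280. Stack: [-280]
RETURN_VALUE → return -280.

-1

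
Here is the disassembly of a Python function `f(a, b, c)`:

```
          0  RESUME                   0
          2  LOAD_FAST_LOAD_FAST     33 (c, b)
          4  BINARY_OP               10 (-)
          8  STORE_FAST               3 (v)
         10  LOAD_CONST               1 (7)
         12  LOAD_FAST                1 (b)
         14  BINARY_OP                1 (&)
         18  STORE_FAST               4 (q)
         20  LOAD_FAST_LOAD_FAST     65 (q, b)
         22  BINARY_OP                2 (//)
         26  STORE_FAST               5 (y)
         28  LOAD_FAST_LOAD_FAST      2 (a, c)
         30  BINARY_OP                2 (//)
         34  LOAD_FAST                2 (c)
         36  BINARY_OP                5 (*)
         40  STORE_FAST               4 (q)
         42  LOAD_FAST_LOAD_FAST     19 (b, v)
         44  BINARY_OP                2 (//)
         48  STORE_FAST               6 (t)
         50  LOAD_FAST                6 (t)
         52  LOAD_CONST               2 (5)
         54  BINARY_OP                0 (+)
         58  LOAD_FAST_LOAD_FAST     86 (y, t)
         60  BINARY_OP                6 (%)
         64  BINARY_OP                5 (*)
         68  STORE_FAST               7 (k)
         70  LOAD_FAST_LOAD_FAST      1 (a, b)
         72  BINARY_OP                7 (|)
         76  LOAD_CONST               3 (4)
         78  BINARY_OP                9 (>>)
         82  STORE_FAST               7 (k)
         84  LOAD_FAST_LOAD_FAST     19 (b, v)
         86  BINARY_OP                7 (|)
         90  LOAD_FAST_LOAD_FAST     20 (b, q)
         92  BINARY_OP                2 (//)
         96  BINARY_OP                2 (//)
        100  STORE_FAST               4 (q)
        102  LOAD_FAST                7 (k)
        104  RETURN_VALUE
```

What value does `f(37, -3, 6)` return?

-1

LOAD_FAST_LOAD_FAST c,b → push 6,-3. Stack: [6, -3]
BINARY_OP - → 6 - -3 = 9. Stack: [9]
STORE_FAST v → v=9. Stack: []
LOAD_CONST → push 7. Stack: [7]
LOAD_FAST b → push -3. Stack: [7, -3]
BINARY_OP & → 7 & -3 = 5. Stack: [5]
STORE_FAST q → q=5. Stack: []
LOAD_FAST_LOAD_FAST q,b → push 5,-3. Stack: [5, -3]
BINARY_OP // → 5 // -3 = -2. Stack: [-2]
STORE_FAST y → y=-2. Stack: []
LOAD_FAST_LOAD_FAST a,c → push 37,6. Stack: [37, 6]
BINARY_OP // → 37 // 6 = 6. Stack: [6]
LOAD_FAST c → push 6. Stack: [6, 6]
BINARY_OP * → 6 * 6 = 36. Stack: [36]
STORE_FAST q → q=36. Stack: []
LOAD_FAST_LOAD_FAST b,v → push -3,9. Stack: [-3, 9]
BINARY_OP // → -3 // 9 = -1. Stack: [-1]
STORE_FAST t → t=-1. Stack: []
LOAD_FAST t → push -1. Stack: [-1]
LOAD_CONST → push 5. Stack: [-1, 5]
BINARY_OP + → -1 + 5 = 4. Stack: [4]
LOAD_FAST_LOAD_FAST y,t → push -2,-1. Stack: [4, -2, -1]
BINARY_OP % → -2 % -1 = 0. Stack: [4, 0]
BINARY_OP * → 4 * 0 = 0. Stack: [0]
STORE_FAST k → k=0. Stack: []
LOAD_FAST_LOAD_FAST a,b → push 37,-3. Stack: [37, -3]
BINARY_OP | → 37 | -3 = -3. Stack: [-3]
LOAD_CONST → push 4. Stack: [-3, 4]
BINARY_OP >> → -3 >> 4 = -1. Stack: [-1]
STORE_FAST k → k=-1. Stack: []
LOAD_FAST_LOAD_FAST b,v → push -3,9. Stack: [-3, 9]
BINARY_OP | → -3 | 9 = -3. Stack: [-3]
LOAD_FAST_LOAD_FAST b,q → push -3,36. Stack: [-3, -3, 36]
BINARY_OP // → -3 // 36 = -1. Stack: [-3, -1]
BINARY_OP // → -3 // -1 = 3. Stack: [3]
STORE_FAST q → q=3. Stack: []
LOAD_FAST k → push -1. Stack: [-1]
RETURN_VALUE → return -1.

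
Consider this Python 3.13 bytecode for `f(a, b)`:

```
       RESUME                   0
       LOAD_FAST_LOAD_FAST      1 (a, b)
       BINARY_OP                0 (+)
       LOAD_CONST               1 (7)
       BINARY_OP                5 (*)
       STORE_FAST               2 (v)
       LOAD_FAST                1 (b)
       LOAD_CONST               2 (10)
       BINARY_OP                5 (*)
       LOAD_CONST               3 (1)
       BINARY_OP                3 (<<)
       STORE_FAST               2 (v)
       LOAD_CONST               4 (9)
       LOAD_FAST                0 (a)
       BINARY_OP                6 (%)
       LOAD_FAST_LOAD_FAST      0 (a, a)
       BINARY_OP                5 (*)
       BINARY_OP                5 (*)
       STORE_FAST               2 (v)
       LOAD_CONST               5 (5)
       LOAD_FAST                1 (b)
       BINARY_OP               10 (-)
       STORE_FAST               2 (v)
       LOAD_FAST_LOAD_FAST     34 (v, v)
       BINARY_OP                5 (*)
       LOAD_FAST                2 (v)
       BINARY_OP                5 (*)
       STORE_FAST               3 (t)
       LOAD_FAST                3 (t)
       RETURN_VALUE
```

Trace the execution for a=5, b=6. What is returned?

LOAD_FAST_LOAD_FAST a,b → push 5,6. Stack: [5, 6]
BINARY_OP + → 5 + 6 = 11. Stack: [11]
LOAD_CONST → push 7. Stack: [11, 7]
BINARY_OP * → 11 * 7 = 77. Stack: [77]
STORE_FAST v → v=77. Stack: []
LOAD_FAST b → push 6. Stack: [6]
LOAD_CONST → push 10. Stack: [6, 10]
BINARY_OP * → 6 * 10 = 60. Stack: [60]
LOAD_CONST → push 1. Stack: [60, 1]
BINARY_OP << → 60 << 1 = 120. Stack: [120]
STORE_FAST v → v=120. Stack: []
LOAD_CONST → push 9. Stack: [9]
LOAD_FAST a → push 5. Stack: [9, 5]
BINARY_OP % → 9 % 5 = 4. Stack: [4]
LOAD_FAST_LOAD_FAST a,a → push 5,5. Stack: [4, 5, 5]
BINARY_OP * → 5 * 5 = 25. Stack: [4, 25]
BINARY_OP * → 4 * 25 = 100. Stack: [100]
STORE_FAST v → v=100. Stack: []
LOAD_CONST → push 5. Stack: [5]
LOAD_FAST b → push 6. Stack: [5, 6]
BINARY_OP - → 5 - 6 = -1. Stack: [-1]
STORE_FAST v → v=-1. Stack: []
LOAD_FAST_LOAD_FAST v,v → push -1,-1. Stack: [-1, -1]
BINARY_OP * → -1 * -1 = 1. Stack: [1]
LOAD_FAST v → push -1. Stack: [1, -1]
BINARY_OP * → 1 * -1 = -1. Stack: [-1]
STORE_FAST t → t=-1. Stack: []
LOAD_FAST t → push -1. Stack: [-1]
RETURN_VALUE → return -1.

-1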